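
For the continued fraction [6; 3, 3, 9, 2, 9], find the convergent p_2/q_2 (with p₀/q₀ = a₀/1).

Using pₖ = aₖpₖ₋₁ + pₖ₋₂, qₖ = aₖqₖ₋₁ + qₖ₋₂ (with p₋₁=1, p₋₂=0, q₋₁=0, q₋₂=1):
  k=0: a=6, p=6, q=1
  k=1: a=3, p=19, q=3
  k=2: a=3, p=63, q=10

63/10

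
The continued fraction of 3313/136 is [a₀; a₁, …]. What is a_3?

3

3313 = 24·136 + 49   →  a_0 = 24
136 = 2·49 + 38   →  a_1 = 2
49 = 1·38 + 11   →  a_2 = 1
38 = 3·11 + 5   →  a_3 = 3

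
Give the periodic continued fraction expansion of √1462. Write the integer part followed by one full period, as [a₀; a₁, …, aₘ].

[38; 4, 4, 4, 76]

a₀ = ⌊√1462⌋ = 38.
With m₀=0, d₀=1 and mₖ₊₁ = dₖaₖ − mₖ, dₖ₊₁ = (n − mₖ₊₁²)/dₖ, aₖ₊₁ = ⌊(a₀+mₖ₊₁)/dₖ₊₁⌋:
  k=1: m=38, d=18, a=4
  k=2: m=34, d=17, a=4
  k=3: m=34, d=18, a=4
  k=4: m=38, d=1, a=76
d=1 and a=2a₀=76 at k=4, so the next step gives (m, d) = (38, 18) again — its k=1 value — and the period has length 4.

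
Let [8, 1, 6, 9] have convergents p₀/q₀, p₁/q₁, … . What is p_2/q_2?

Using pₖ = aₖpₖ₋₁ + pₖ₋₂, qₖ = aₖqₖ₋₁ + qₖ₋₂ (with p₋₁=1, p₋₂=0, q₋₁=0, q₋₂=1):
  k=0: a=8, p=8, q=1
  k=1: a=1, p=9, q=1
  k=2: a=6, p=62, q=7

62/7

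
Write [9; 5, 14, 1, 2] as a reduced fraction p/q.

2051/223

Using pₖ = aₖpₖ₋₁ + pₖ₋₂ and qₖ = aₖqₖ₋₁ + qₖ₋₂:
  k=0: a=9, p=9, q=1
  k=1: a=5, p=46, q=5
  k=2: a=14, p=653, q=71
  k=3: a=1, p=699, q=76
  k=4: a=2, p=2051, q=223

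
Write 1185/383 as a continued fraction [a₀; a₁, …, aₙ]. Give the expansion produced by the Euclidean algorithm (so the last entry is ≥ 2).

[3; 10, 1, 1, 1, 3, 3]

1185 = 3*383 + 36
383 = 10*36 + 23
36 = 1*23 + 13
23 = 1*13 + 10
13 = 1*10 + 3
10 = 3*3 + 1
3 = 3*1 + 0  (stop)
So 1185/383 = [3; 10, 1, 1, 1, 3, 3].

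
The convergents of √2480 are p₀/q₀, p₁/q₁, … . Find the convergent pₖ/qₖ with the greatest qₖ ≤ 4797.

√2480 = [49; 1, 3, 1, 98, …] (period length 4).
Convergents:
  p_0/q_0 = 49/1
  p_1/q_1 = 50/1
  p_2/q_2 = 199/4
  p_3/q_3 = 249/5
  p_4/q_4 = 24601/494
  p_5/q_5 = 24850/499
  p_6/q_6 = 99151/1991
  p_7/q_7 = 124001/2490
  p_8/q_8 = 12251249/246011
q_7 = 2490 ≤ 4797 < 246011 = q_8, so the answer is 124001/2490.

124001/2490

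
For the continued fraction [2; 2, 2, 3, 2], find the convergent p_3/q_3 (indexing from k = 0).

Using pₖ = aₖpₖ₋₁ + pₖ₋₂, qₖ = aₖqₖ₋₁ + qₖ₋₂ (with p₋₁=1, p₋₂=0, q₋₁=0, q₋₂=1):
  k=0: a=2, p=2, q=1
  k=1: a=2, p=5, q=2
  k=2: a=2, p=12, q=5
  k=3: a=3, p=41, q=17

41/17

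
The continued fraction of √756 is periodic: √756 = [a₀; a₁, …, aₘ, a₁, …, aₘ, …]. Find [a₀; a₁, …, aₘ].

a₀ = ⌊√756⌋ = 27.

[27; 2, 54]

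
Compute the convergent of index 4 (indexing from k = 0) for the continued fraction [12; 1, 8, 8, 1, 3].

1057/82

Using pₖ = aₖpₖ₋₁ + pₖ₋₂, qₖ = aₖqₖ₋₁ + qₖ₋₂ (with p₋₁=1, p₋₂=0, q₋₁=0, q₋₂=1):
  k=0: a=12, p=12, q=1
  k=1: a=1, p=13, q=1
  k=2: a=8, p=116, q=9
  k=3: a=8, p=941, q=73
  k=4: a=1, p=1057, q=82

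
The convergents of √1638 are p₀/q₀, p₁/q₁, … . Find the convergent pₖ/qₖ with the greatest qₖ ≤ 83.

1457/36

√1638 = [40; 2, 8, 2, 80, …] (period length 4).
Convergents:
  p_0/q_0 = 40/1
  p_1/q_1 = 81/2
  p_2/q_2 = 688/17
  p_3/q_3 = 1457/36
  p_4/q_4 = 117248/2897
q_3 = 36 ≤ 83 < 2897 = q_4, so the answer is 1457/36.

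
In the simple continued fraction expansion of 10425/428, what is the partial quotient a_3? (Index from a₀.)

10425 = 24·428 + 153   →  a_0 = 24
428 = 2·153 + 122   →  a_1 = 2
153 = 1·122 + 31   →  a_2 = 1
122 = 3·31 + 29   →  a_3 = 3

3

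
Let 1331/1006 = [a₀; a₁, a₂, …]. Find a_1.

1331 = 1·1006 + 325   →  a_0 = 1
1006 = 3·325 + 31   →  a_1 = 3

3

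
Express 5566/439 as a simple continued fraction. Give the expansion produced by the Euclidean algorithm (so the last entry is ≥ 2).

[12; 1, 2, 8, 1, 4, 3]

5566 = 12*439 + 298
439 = 1*298 + 141
298 = 2*141 + 16
141 = 8*16 + 13
16 = 1*13 + 3
13 = 4*3 + 1
3 = 3*1 + 0  (stop)
So 5566/439 = [12; 1, 2, 8, 1, 4, 3].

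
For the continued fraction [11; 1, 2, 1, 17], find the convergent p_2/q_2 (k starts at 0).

Using pₖ = aₖpₖ₋₁ + pₖ₋₂, qₖ = aₖqₖ₋₁ + qₖ₋₂ (with p₋₁=1, p₋₂=0, q₋₁=0, q₋₂=1):
  k=0: a=11, p=11, q=1
  k=1: a=1, p=12, q=1
  k=2: a=2, p=35, q=3

35/3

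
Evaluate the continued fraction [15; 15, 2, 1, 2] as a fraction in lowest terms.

1853/123

Using pₖ = aₖpₖ₋₁ + pₖ₋₂ and qₖ = aₖqₖ₋₁ + qₖ₋₂:
  k=0: a=15, p=15, q=1
  k=1: a=15, p=226, q=15
  k=2: a=2, p=467, q=31
  k=3: a=1, p=693, q=46
  k=4: a=2, p=1853, q=123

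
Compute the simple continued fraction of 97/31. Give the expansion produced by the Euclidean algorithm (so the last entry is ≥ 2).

97 = 3*31 + 4
31 = 7*4 + 3
4 = 1*3 + 1
3 = 3*1 + 0  (stop)
So 97/31 = [3; 7, 1, 3].

[3; 7, 1, 3]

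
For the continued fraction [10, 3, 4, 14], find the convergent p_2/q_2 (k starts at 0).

Using pₖ = aₖpₖ₋₁ + pₖ₋₂, qₖ = aₖqₖ₋₁ + qₖ₋₂ (with p₋₁=1, p₋₂=0, q₋₁=0, q₋₂=1):
  k=0: a=10, p=10, q=1
  k=1: a=3, p=31, q=3
  k=2: a=4, p=134, q=13

134/13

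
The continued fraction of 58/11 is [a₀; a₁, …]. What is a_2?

1

58 = 5·11 + 3   →  a_0 = 5
11 = 3·3 + 2   →  a_1 = 3
3 = 1·2 + 1   →  a_2 = 1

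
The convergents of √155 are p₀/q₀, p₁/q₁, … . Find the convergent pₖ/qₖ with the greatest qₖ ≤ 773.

√155 = [12; 2, 4, 2, 24, …] (period length 4).
Convergents:
  p_0/q_0 = 12/1
  p_1/q_1 = 25/2
  p_2/q_2 = 112/9
  p_3/q_3 = 249/20
  p_4/q_4 = 6088/489
  p_5/q_5 = 12425/998
q_4 = 489 ≤ 773 < 998 = q_5, so the answer is 6088/489.

6088/489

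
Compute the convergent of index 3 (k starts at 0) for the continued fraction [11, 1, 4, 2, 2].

Using pₖ = aₖpₖ₋₁ + pₖ₋₂, qₖ = aₖqₖ₋₁ + qₖ₋₂ (with p₋₁=1, p₋₂=0, q₋₁=0, q₋₂=1):
  k=0: a=11, p=11, q=1
  k=1: a=1, p=12, q=1
  k=2: a=4, p=59, q=5
  k=3: a=2, p=130, q=11

130/11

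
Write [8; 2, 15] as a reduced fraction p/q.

Fold from the inside: start with 15/1.
  2 + 1/15 = 31/15
  8 + 15/31 = 263/31

263/31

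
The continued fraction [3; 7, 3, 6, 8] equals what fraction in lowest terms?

3557/1134

Fold from the inside: start with 8/1.
  6 + 1/8 = 49/8
  3 + 8/49 = 155/49
  7 + 49/155 = 1134/155
  3 + 155/1134 = 3557/1134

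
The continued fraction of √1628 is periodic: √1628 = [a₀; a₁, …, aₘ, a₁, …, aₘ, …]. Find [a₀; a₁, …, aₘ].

a₀ = ⌊√1628⌋ = 40.

[40; 2, 1, 6, 1, 2, 80]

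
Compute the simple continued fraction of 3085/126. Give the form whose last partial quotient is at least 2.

3085 = 24*126 + 61
126 = 2*61 + 4
61 = 15*4 + 1
4 = 4*1 + 0  (stop)
So 3085/126 = [24; 2, 15, 4].

[24; 2, 15, 4]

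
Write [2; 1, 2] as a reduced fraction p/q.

8/3

Using pₖ = aₖpₖ₋₁ + pₖ₋₂ and qₖ = aₖqₖ₋₁ + qₖ₋₂:
  k=0: a=2, p=2, q=1
  k=1: a=1, p=3, q=1
  k=2: a=2, p=8, q=3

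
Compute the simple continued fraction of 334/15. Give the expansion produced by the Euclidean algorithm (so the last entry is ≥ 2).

334 = 22*15 + 4
15 = 3*4 + 3
4 = 1*3 + 1
3 = 3*1 + 0  (stop)
So 334/15 = [22; 3, 1, 3].

[22; 3, 1, 3]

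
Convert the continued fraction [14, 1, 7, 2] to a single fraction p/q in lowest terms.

Using pₖ = aₖpₖ₋₁ + pₖ₋₂ and qₖ = aₖqₖ₋₁ + qₖ₋₂:
  k=0: a=14, p=14, q=1
  k=1: a=1, p=15, q=1
  k=2: a=7, p=119, q=8
  k=3: a=2, p=253, q=17

253/17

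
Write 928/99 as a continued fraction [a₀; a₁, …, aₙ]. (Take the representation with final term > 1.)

[9; 2, 1, 2, 12]

928 = 9*99 + 37
99 = 2*37 + 25
37 = 1*25 + 12
25 = 2*12 + 1
12 = 12*1 + 0  (stop)
So 928/99 = [9; 2, 1, 2, 12].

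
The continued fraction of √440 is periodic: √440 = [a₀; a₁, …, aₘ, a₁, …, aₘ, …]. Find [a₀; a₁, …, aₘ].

a₀ = ⌊√440⌋ = 20.
With m₀=0, d₀=1 and mₖ₊₁ = dₖaₖ − mₖ, dₖ₊₁ = (n − mₖ₊₁²)/dₖ, aₖ₊₁ = ⌊(a₀+mₖ₊₁)/dₖ₊₁⌋:
  k=1: m=20, d=40, a=1
  k=2: m=20, d=1, a=40
d=1 and a=2a₀=40 at k=2, so the next step gives (m, d) = (20, 40) again — its k=1 value — and the period has length 2.

[20; 1, 40]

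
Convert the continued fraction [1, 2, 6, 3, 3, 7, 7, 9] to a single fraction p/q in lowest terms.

94783/64776

Fold from the inside: start with 9/1.
  7 + 1/9 = 64/9
  7 + 9/64 = 457/64
  3 + 64/457 = 1435/457
  3 + 457/1435 = 4762/1435
  6 + 1435/4762 = 30007/4762
  2 + 4762/30007 = 64776/30007
  1 + 30007/64776 = 94783/64776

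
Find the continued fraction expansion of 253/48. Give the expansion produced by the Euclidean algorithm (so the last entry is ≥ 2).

[5; 3, 1, 2, 4]

253 = 5*48 + 13
48 = 3*13 + 9
13 = 1*9 + 4
9 = 2*4 + 1
4 = 4*1 + 0  (stop)
So 253/48 = [5; 3, 1, 2, 4].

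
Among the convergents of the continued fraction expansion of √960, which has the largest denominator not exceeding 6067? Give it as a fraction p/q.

119071/3843

√960 = [30; 1, 60, …] (period length 2).
Convergents:
  p_0/q_0 = 30/1
  p_1/q_1 = 31/1
  p_2/q_2 = 1890/61
  p_3/q_3 = 1921/62
  p_4/q_4 = 117150/3781
  p_5/q_5 = 119071/3843
  p_6/q_6 = 7261410/234361
q_5 = 3843 ≤ 6067 < 234361 = q_6, so the answer is 119071/3843.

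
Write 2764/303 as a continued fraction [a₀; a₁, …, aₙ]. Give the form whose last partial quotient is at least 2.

[9; 8, 5, 3, 2]

2764 = 9×303 + 37
303 = 8×37 + 7
37 = 5×7 + 2
7 = 3×2 + 1
2 = 2×1 + 0  (stop)
So 2764/303 = [9; 8, 5, 3, 2].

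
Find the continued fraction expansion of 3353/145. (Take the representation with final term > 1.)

3353 = 23*145 + 18
145 = 8*18 + 1
18 = 18*1 + 0  (stop)
So 3353/145 = [23; 8, 18].

[23; 8, 18]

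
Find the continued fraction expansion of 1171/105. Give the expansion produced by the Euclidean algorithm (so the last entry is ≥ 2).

1171 = 11·105 + 16
105 = 6·16 + 9
16 = 1·9 + 7
9 = 1·7 + 2
7 = 3·2 + 1
2 = 2·1 + 0  (stop)
So 1171/105 = [11; 6, 1, 1, 3, 2].

[11; 6, 1, 1, 3, 2]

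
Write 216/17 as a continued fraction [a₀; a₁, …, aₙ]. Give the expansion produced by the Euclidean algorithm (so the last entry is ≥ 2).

[12; 1, 2, 2, 2]

216 = 12·17 + 12
17 = 1·12 + 5
12 = 2·5 + 2
5 = 2·2 + 1
2 = 2·1 + 0  (stop)
So 216/17 = [12; 1, 2, 2, 2].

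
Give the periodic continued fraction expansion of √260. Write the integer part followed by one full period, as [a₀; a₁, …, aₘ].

a₀ = ⌊√260⌋ = 16.
With m₀=0, d₀=1 and mₖ₊₁ = dₖaₖ − mₖ, dₖ₊₁ = (n − mₖ₊₁²)/dₖ, aₖ₊₁ = ⌊(a₀+mₖ₊₁)/dₖ₊₁⌋:
  k=1: m=16, d=4, a=8
  k=2: m=16, d=1, a=32
d=1 and a=2a₀=32 at k=2, so the next step gives (m, d) = (16, 4) again — its k=1 value — and the period has length 2.

[16; 8, 32]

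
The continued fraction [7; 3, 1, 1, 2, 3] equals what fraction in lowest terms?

444/61

Fold from the inside: start with 3/1.
  2 + 1/3 = 7/3
  1 + 3/7 = 10/7
  1 + 7/10 = 17/10
  3 + 10/17 = 61/17
  7 + 17/61 = 444/61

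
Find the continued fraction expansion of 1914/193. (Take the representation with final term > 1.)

[9; 1, 11, 16]

1914 = 9×193 + 177
193 = 1×177 + 16
177 = 11×16 + 1
16 = 16×1 + 0  (stop)
So 1914/193 = [9; 1, 11, 16].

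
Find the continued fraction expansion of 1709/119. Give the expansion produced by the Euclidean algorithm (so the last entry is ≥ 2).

1709 = 14·119 + 43
119 = 2·43 + 33
43 = 1·33 + 10
33 = 3·10 + 3
10 = 3·3 + 1
3 = 3·1 + 0  (stop)
So 1709/119 = [14; 2, 1, 3, 3, 3].

[14; 2, 1, 3, 3, 3]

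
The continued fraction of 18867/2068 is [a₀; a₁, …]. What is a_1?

18867 = 9·2068 + 255   →  a_0 = 9
2068 = 8·255 + 28   →  a_1 = 8

8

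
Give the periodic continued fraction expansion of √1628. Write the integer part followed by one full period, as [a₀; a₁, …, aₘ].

a₀ = ⌊√1628⌋ = 40.
With m₀=0, d₀=1 and mₖ₊₁ = dₖaₖ − mₖ, dₖ₊₁ = (n − mₖ₊₁²)/dₖ, aₖ₊₁ = ⌊(a₀+mₖ₊₁)/dₖ₊₁⌋:
  k=1: m=40, d=28, a=2
  k=2: m=16, d=49, a=1
  k=3: m=33, d=11, a=6
  k=4: m=33, d=49, a=1
  k=5: m=16, d=28, a=2
  k=6: m=40, d=1, a=80
d=1 and a=2a₀=80 at k=6, so the next step gives (m, d) = (40, 28) again — its k=1 value — and the period has length 6.

[40; 2, 1, 6, 1, 2, 80]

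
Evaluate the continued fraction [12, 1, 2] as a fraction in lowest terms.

38/3

Using pₖ = aₖpₖ₋₁ + pₖ₋₂ and qₖ = aₖqₖ₋₁ + qₖ₋₂:
  k=0: a=12, p=12, q=1
  k=1: a=1, p=13, q=1
  k=2: a=2, p=38, q=3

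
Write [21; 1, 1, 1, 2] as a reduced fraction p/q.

Using pₖ = aₖpₖ₋₁ + pₖ₋₂ and qₖ = aₖqₖ₋₁ + qₖ₋₂:
  k=0: a=21, p=21, q=1
  k=1: a=1, p=22, q=1
  k=2: a=1, p=43, q=2
  k=3: a=1, p=65, q=3
  k=4: a=2, p=173, q=8

173/8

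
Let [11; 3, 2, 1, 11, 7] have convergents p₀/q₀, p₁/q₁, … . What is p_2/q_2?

79/7

Using pₖ = aₖpₖ₋₁ + pₖ₋₂, qₖ = aₖqₖ₋₁ + qₖ₋₂ (with p₋₁=1, p₋₂=0, q₋₁=0, q₋₂=1):
  k=0: a=11, p=11, q=1
  k=1: a=3, p=34, q=3
  k=2: a=2, p=79, q=7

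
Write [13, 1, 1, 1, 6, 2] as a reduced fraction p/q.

Using pₖ = aₖpₖ₋₁ + pₖ₋₂ and qₖ = aₖqₖ₋₁ + qₖ₋₂:
  k=0: a=13, p=13, q=1
  k=1: a=1, p=14, q=1
  k=2: a=1, p=27, q=2
  k=3: a=1, p=41, q=3
  k=4: a=6, p=273, q=20
  k=5: a=2, p=587, q=43

587/43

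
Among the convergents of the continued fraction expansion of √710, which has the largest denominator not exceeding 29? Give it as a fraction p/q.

√710 = [26; 1, 1, 1, 4, 1, 1, 1, 52, …] (period length 8).
Convergents:
  p_0/q_0 = 26/1
  p_1/q_1 = 27/1
  p_2/q_2 = 53/2
  p_3/q_3 = 80/3
  p_4/q_4 = 373/14
  p_5/q_5 = 453/17
  p_6/q_6 = 826/31
q_5 = 17 ≤ 29 < 31 = q_6, so the answer is 453/17.

453/17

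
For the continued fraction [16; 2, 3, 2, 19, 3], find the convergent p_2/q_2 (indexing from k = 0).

115/7

Using pₖ = aₖpₖ₋₁ + pₖ₋₂, qₖ = aₖqₖ₋₁ + qₖ₋₂ (with p₋₁=1, p₋₂=0, q₋₁=0, q₋₂=1):
  k=0: a=16, p=16, q=1
  k=1: a=2, p=33, q=2
  k=2: a=3, p=115, q=7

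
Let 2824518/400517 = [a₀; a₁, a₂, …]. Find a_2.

2824518 = 7·400517 + 20899   →  a_0 = 7
400517 = 19·20899 + 3436   →  a_1 = 19
20899 = 6·3436 + 283   →  a_2 = 6

6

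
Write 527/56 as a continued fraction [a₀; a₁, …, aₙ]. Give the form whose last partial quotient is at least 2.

527 = 9×56 + 23
56 = 2×23 + 10
23 = 2×10 + 3
10 = 3×3 + 1
3 = 3×1 + 0  (stop)
So 527/56 = [9; 2, 2, 3, 3].

[9; 2, 2, 3, 3]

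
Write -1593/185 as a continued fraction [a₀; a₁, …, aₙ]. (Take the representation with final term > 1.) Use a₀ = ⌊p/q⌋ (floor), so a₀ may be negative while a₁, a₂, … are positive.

-1593 = -9*185 + 72
185 = 2*72 + 41
72 = 1*41 + 31
41 = 1*31 + 10
31 = 3*10 + 1
10 = 10*1 + 0  (stop)
So -1593/185 = [-9; 2, 1, 1, 3, 10].

[-9; 2, 1, 1, 3, 10]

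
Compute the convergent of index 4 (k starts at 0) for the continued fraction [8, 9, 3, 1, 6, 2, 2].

Using pₖ = aₖpₖ₋₁ + pₖ₋₂, qₖ = aₖqₖ₋₁ + qₖ₋₂ (with p₋₁=1, p₋₂=0, q₋₁=0, q₋₂=1):
  k=0: a=8, p=8, q=1
  k=1: a=9, p=73, q=9
  k=2: a=3, p=227, q=28
  k=3: a=1, p=300, q=37
  k=4: a=6, p=2027, q=250

2027/250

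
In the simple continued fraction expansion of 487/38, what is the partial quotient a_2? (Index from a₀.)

487 = 12·38 + 31   →  a_0 = 12
38 = 1·31 + 7   →  a_1 = 1
31 = 4·7 + 3   →  a_2 = 4

4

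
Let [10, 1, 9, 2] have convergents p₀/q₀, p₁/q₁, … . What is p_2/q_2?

109/10

Using pₖ = aₖpₖ₋₁ + pₖ₋₂, qₖ = aₖqₖ₋₁ + qₖ₋₂ (with p₋₁=1, p₋₂=0, q₋₁=0, q₋₂=1):
  k=0: a=10, p=10, q=1
  k=1: a=1, p=11, q=1
  k=2: a=9, p=109, q=10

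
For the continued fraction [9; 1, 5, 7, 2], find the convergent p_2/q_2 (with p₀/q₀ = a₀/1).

Using pₖ = aₖpₖ₋₁ + pₖ₋₂, qₖ = aₖqₖ₋₁ + qₖ₋₂ (with p₋₁=1, p₋₂=0, q₋₁=0, q₋₂=1):
  k=0: a=9, p=9, q=1
  k=1: a=1, p=10, q=1
  k=2: a=5, p=59, q=6

59/6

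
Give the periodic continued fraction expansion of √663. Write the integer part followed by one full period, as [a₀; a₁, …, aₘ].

[25; 1, 2, 1, 50]

a₀ = ⌊√663⌋ = 25.
With m₀=0, d₀=1 and mₖ₊₁ = dₖaₖ − mₖ, dₖ₊₁ = (n − mₖ₊₁²)/dₖ, aₖ₊₁ = ⌊(a₀+mₖ₊₁)/dₖ₊₁⌋:
  k=1: m=25, d=38, a=1
  k=2: m=13, d=13, a=2
  k=3: m=13, d=38, a=1
  k=4: m=25, d=1, a=50
d=1 and a=2a₀=50 at k=4, so the next step gives (m, d) = (25, 38) again — its k=1 value — and the period has length 4.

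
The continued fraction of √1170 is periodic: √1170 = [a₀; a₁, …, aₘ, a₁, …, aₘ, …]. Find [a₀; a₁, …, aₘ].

[34; 4, 1, 6, 1, 4, 68]

a₀ = ⌊√1170⌋ = 34.
With m₀=0, d₀=1 and mₖ₊₁ = dₖaₖ − mₖ, dₖ₊₁ = (n − mₖ₊₁²)/dₖ, aₖ₊₁ = ⌊(a₀+mₖ₊₁)/dₖ₊₁⌋:
  k=1: m=34, d=14, a=4
  k=2: m=22, d=49, a=1
  k=3: m=27, d=9, a=6
  k=4: m=27, d=49, a=1
  k=5: m=22, d=14, a=4
  k=6: m=34, d=1, a=68
d=1 and a=2a₀=68 at k=6, so the next step gives (m, d) = (34, 14) again — its k=1 value — and the period has length 6.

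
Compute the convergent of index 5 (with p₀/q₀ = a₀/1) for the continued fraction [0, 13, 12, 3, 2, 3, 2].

Using pₖ = aₖpₖ₋₁ + pₖ₋₂, qₖ = aₖqₖ₋₁ + qₖ₋₂ (with p₋₁=1, p₋₂=0, q₋₁=0, q₋₂=1):
  k=0: a=0, p=0, q=1
  k=1: a=13, p=1, q=13
  k=2: a=12, p=12, q=157
  k=3: a=3, p=37, q=484
  k=4: a=2, p=86, q=1125
  k=5: a=3, p=295, q=3859

295/3859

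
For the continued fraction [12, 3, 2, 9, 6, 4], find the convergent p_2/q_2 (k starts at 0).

86/7

Using pₖ = aₖpₖ₋₁ + pₖ₋₂, qₖ = aₖqₖ₋₁ + qₖ₋₂ (with p₋₁=1, p₋₂=0, q₋₁=0, q₋₂=1):
  k=0: a=12, p=12, q=1
  k=1: a=3, p=37, q=3
  k=2: a=2, p=86, q=7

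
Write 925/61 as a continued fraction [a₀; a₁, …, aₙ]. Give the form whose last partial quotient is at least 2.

925 = 15×61 + 10
61 = 6×10 + 1
10 = 10×1 + 0  (stop)
So 925/61 = [15; 6, 10].

[15; 6, 10]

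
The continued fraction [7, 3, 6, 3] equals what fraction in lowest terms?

Using pₖ = aₖpₖ₋₁ + pₖ₋₂ and qₖ = aₖqₖ₋₁ + qₖ₋₂:
  k=0: a=7, p=7, q=1
  k=1: a=3, p=22, q=3
  k=2: a=6, p=139, q=19
  k=3: a=3, p=439, q=60

439/60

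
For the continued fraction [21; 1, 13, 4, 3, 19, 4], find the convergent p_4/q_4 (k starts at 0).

4057/185

Using pₖ = aₖpₖ₋₁ + pₖ₋₂, qₖ = aₖqₖ₋₁ + qₖ₋₂ (with p₋₁=1, p₋₂=0, q₋₁=0, q₋₂=1):
  k=0: a=21, p=21, q=1
  k=1: a=1, p=22, q=1
  k=2: a=13, p=307, q=14
  k=3: a=4, p=1250, q=57
  k=4: a=3, p=4057, q=185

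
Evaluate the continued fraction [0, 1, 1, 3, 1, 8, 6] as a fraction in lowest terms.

Fold from the inside: start with 6/1.
  8 + 1/6 = 49/6
  1 + 6/49 = 55/49
  3 + 49/55 = 214/55
  1 + 55/214 = 269/214
  1 + 214/269 = 483/269
  0 + 269/483 = 269/483

269/483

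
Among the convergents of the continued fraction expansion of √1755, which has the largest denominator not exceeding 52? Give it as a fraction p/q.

1173/28

√1755 = [41; 1, 8, 3, 8, 1, 82, …] (period length 6).
Convergents:
  p_0/q_0 = 41/1
  p_1/q_1 = 42/1
  p_2/q_2 = 377/9
  p_3/q_3 = 1173/28
  p_4/q_4 = 9761/233
q_3 = 28 ≤ 52 < 233 = q_4, so the answer is 1173/28.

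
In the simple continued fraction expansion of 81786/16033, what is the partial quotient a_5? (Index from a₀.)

3

81786 = 5·16033 + 1621   →  a_0 = 5
16033 = 9·1621 + 1444   →  a_1 = 9
1621 = 1·1444 + 177   →  a_2 = 1
1444 = 8·177 + 28   →  a_3 = 8
177 = 6·28 + 9   →  a_4 = 6
28 = 3·9 + 1   →  a_5 = 3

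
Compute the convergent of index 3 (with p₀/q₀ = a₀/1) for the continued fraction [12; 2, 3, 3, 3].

286/23

Using pₖ = aₖpₖ₋₁ + pₖ₋₂, qₖ = aₖqₖ₋₁ + qₖ₋₂ (with p₋₁=1, p₋₂=0, q₋₁=0, q₋₂=1):
  k=0: a=12, p=12, q=1
  k=1: a=2, p=25, q=2
  k=2: a=3, p=87, q=7
  k=3: a=3, p=286, q=23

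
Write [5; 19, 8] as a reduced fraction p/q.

773/153

Using pₖ = aₖpₖ₋₁ + pₖ₋₂ and qₖ = aₖqₖ₋₁ + qₖ₋₂:
  k=0: a=5, p=5, q=1
  k=1: a=19, p=96, q=19
  k=2: a=8, p=773, q=153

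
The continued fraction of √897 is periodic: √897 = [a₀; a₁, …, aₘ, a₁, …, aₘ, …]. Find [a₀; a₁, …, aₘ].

a₀ = ⌊√897⌋ = 29.
With m₀=0, d₀=1 and mₖ₊₁ = dₖaₖ − mₖ, dₖ₊₁ = (n − mₖ₊₁²)/dₖ, aₖ₊₁ = ⌊(a₀+mₖ₊₁)/dₖ₊₁⌋:
  k=1: m=29, d=56, a=1
  k=2: m=27, d=3, a=18
  k=3: m=27, d=56, a=1
  k=4: m=29, d=1, a=58
d=1 and a=2a₀=58 at k=4, so the next step gives (m, d) = (29, 56) again — its k=1 value — and the period has length 4.

[29; 1, 18, 1, 58]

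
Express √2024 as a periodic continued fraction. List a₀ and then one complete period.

a₀ = ⌊√2024⌋ = 44.
With m₀=0, d₀=1 and mₖ₊₁ = dₖaₖ − mₖ, dₖ₊₁ = (n − mₖ₊₁²)/dₖ, aₖ₊₁ = ⌊(a₀+mₖ₊₁)/dₖ₊₁⌋:
  k=1: m=44, d=88, a=1
  k=2: m=44, d=1, a=88
d=1 and a=2a₀=88 at k=2, so the next step gives (m, d) = (44, 88) again — its k=1 value — and the period has length 2.

[44; 1, 88]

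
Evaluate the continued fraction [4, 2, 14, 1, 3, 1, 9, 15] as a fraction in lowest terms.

101501/22638

Fold from the inside: start with 15/1.
  9 + 1/15 = 136/15
  1 + 15/136 = 151/136
  3 + 136/151 = 589/151
  1 + 151/589 = 740/589
  14 + 589/740 = 10949/740
  2 + 740/10949 = 22638/10949
  4 + 10949/22638 = 101501/22638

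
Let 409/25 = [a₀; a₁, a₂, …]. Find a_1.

409 = 16·25 + 9   →  a_0 = 16
25 = 2·9 + 7   →  a_1 = 2

2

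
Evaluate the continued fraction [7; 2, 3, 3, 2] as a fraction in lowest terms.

394/53

Fold from the inside: start with 2/1.
  3 + 1/2 = 7/2
  3 + 2/7 = 23/7
  2 + 7/23 = 53/23
  7 + 23/53 = 394/53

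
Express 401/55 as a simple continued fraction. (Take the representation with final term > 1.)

401 = 7×55 + 16
55 = 3×16 + 7
16 = 2×7 + 2
7 = 3×2 + 1
2 = 2×1 + 0  (stop)
So 401/55 = [7; 3, 2, 3, 2].

[7; 3, 2, 3, 2]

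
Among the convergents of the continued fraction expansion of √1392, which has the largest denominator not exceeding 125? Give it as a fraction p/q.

√1392 = [37; 3, 4, 3, 74, …] (period length 4).
Convergents:
  p_0/q_0 = 37/1
  p_1/q_1 = 112/3
  p_2/q_2 = 485/13
  p_3/q_3 = 1567/42
  p_4/q_4 = 116443/3121
q_3 = 42 ≤ 125 < 3121 = q_4, so the answer is 1567/42.

1567/42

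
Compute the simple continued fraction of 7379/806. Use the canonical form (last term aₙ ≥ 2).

[9; 6, 2, 4, 3, 4]

7379 = 9×806 + 125
806 = 6×125 + 56
125 = 2×56 + 13
56 = 4×13 + 4
13 = 3×4 + 1
4 = 4×1 + 0  (stop)
So 7379/806 = [9; 6, 2, 4, 3, 4].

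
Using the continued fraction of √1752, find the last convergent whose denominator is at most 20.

√1752 = [41; 1, 5, 1, 82, …] (period length 4).
Convergents:
  p_0/q_0 = 41/1
  p_1/q_1 = 42/1
  p_2/q_2 = 251/6
  p_3/q_3 = 293/7
  p_4/q_4 = 24277/580
q_3 = 7 ≤ 20 < 580 = q_4, so the answer is 293/7.

293/7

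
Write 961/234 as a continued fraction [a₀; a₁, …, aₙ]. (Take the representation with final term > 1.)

[4; 9, 2, 1, 3, 2]

961 = 4*234 + 25
234 = 9*25 + 9
25 = 2*9 + 7
9 = 1*7 + 2
7 = 3*2 + 1
2 = 2*1 + 0  (stop)
So 961/234 = [4; 9, 2, 1, 3, 2].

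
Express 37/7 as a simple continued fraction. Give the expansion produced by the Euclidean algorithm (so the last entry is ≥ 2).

37 = 5·7 + 2
7 = 3·2 + 1
2 = 2·1 + 0  (stop)
So 37/7 = [5; 3, 2].

[5; 3, 2]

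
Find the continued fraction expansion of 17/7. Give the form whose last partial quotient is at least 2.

17 = 2*7 + 3
7 = 2*3 + 1
3 = 3*1 + 0  (stop)
So 17/7 = [2; 2, 3].

[2; 2, 3]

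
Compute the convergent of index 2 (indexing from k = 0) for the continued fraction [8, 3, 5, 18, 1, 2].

133/16

Using pₖ = aₖpₖ₋₁ + pₖ₋₂, qₖ = aₖqₖ₋₁ + qₖ₋₂ (with p₋₁=1, p₋₂=0, q₋₁=0, q₋₂=1):
  k=0: a=8, p=8, q=1
  k=1: a=3, p=25, q=3
  k=2: a=5, p=133, q=16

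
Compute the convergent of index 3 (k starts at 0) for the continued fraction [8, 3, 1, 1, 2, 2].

58/7

Using pₖ = aₖpₖ₋₁ + pₖ₋₂, qₖ = aₖqₖ₋₁ + qₖ₋₂ (with p₋₁=1, p₋₂=0, q₋₁=0, q₋₂=1):
  k=0: a=8, p=8, q=1
  k=1: a=3, p=25, q=3
  k=2: a=1, p=33, q=4
  k=3: a=1, p=58, q=7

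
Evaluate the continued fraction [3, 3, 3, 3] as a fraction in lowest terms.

Using pₖ = aₖpₖ₋₁ + pₖ₋₂ and qₖ = aₖqₖ₋₁ + qₖ₋₂:
  k=0: a=3, p=3, q=1
  k=1: a=3, p=10, q=3
  k=2: a=3, p=33, q=10
  k=3: a=3, p=109, q=33

109/33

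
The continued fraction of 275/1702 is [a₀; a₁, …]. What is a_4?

2

275 = 0·1702 + 275   →  a_0 = 0
1702 = 6·275 + 52   →  a_1 = 6
275 = 5·52 + 15   →  a_2 = 5
52 = 3·15 + 7   →  a_3 = 3
15 = 2·7 + 1   →  a_4 = 2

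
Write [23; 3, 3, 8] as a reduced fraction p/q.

1934/83

Fold from the inside: start with 8/1.
  3 + 1/8 = 25/8
  3 + 8/25 = 83/25
  23 + 25/83 = 1934/83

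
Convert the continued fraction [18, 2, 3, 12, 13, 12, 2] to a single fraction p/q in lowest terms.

521520/28297

Fold from the inside: start with 2/1.
  12 + 1/2 = 25/2
  13 + 2/25 = 327/25
  12 + 25/327 = 3949/327
  3 + 327/3949 = 12174/3949
  2 + 3949/12174 = 28297/12174
  18 + 12174/28297 = 521520/28297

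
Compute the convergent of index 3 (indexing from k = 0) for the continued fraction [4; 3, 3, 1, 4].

56/13

Using pₖ = aₖpₖ₋₁ + pₖ₋₂, qₖ = aₖqₖ₋₁ + qₖ₋₂ (with p₋₁=1, p₋₂=0, q₋₁=0, q₋₂=1):
  k=0: a=4, p=4, q=1
  k=1: a=3, p=13, q=3
  k=2: a=3, p=43, q=10
  k=3: a=1, p=56, q=13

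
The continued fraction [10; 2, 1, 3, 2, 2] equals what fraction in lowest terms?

Fold from the inside: start with 2/1.
  2 + 1/2 = 5/2
  3 + 2/5 = 17/5
  1 + 5/17 = 22/17
  2 + 17/22 = 61/22
  10 + 22/61 = 632/61

632/61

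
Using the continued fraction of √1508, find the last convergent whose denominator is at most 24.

233/6

√1508 = [38; 1, 4, 1, 76, …] (period length 4).
Convergents:
  p_0/q_0 = 38/1
  p_1/q_1 = 39/1
  p_2/q_2 = 194/5
  p_3/q_3 = 233/6
  p_4/q_4 = 17902/461
q_3 = 6 ≤ 24 < 461 = q_4, so the answer is 233/6.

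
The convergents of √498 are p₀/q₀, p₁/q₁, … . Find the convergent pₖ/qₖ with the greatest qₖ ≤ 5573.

√498 = [22; 3, 6, 22, 6, 3, 44, …] (period length 6).
Convergents:
  p_0/q_0 = 22/1
  p_1/q_1 = 67/3
  p_2/q_2 = 424/19
  p_3/q_3 = 9395/421
  p_4/q_4 = 56794/2545
  p_5/q_5 = 179777/8056
q_4 = 2545 ≤ 5573 < 8056 = q_5, so the answer is 56794/2545.

56794/2545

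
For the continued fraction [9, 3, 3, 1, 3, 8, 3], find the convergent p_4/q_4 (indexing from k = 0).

Using pₖ = aₖpₖ₋₁ + pₖ₋₂, qₖ = aₖqₖ₋₁ + qₖ₋₂ (with p₋₁=1, p₋₂=0, q₋₁=0, q₋₂=1):
  k=0: a=9, p=9, q=1
  k=1: a=3, p=28, q=3
  k=2: a=3, p=93, q=10
  k=3: a=1, p=121, q=13
  k=4: a=3, p=456, q=49

456/49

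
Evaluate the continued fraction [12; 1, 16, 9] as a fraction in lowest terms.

1993/154

Fold from the inside: start with 9/1.
  16 + 1/9 = 145/9
  1 + 9/145 = 154/145
  12 + 145/154 = 1993/154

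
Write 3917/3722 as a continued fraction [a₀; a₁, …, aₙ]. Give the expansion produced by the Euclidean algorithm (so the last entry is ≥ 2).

[1; 19, 11, 2, 8]

3917 = 1×3722 + 195
3722 = 19×195 + 17
195 = 11×17 + 8
17 = 2×8 + 1
8 = 8×1 + 0  (stop)
So 3917/3722 = [1; 19, 11, 2, 8].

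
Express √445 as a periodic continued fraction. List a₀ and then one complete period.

[21; 10, 1, 1, 10, 42]

a₀ = ⌊√445⌋ = 21.
With m₀=0, d₀=1 and mₖ₊₁ = dₖaₖ − mₖ, dₖ₊₁ = (n − mₖ₊₁²)/dₖ, aₖ₊₁ = ⌊(a₀+mₖ₊₁)/dₖ₊₁⌋:
  k=1: m=21, d=4, a=10
  k=2: m=19, d=21, a=1
  k=3: m=2, d=21, a=1
  k=4: m=19, d=4, a=10
  k=5: m=21, d=1, a=42
d=1 and a=2a₀=42 at k=5, so the next step gives (m, d) = (21, 4) again — its k=1 value — and the period has length 5.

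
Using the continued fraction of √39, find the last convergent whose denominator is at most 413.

1249/200

√39 = [6; 4, 12, …] (period length 2).
Convergents:
  p_0/q_0 = 6/1
  p_1/q_1 = 25/4
  p_2/q_2 = 306/49
  p_3/q_3 = 1249/200
  p_4/q_4 = 15294/2449
q_3 = 200 ≤ 413 < 2449 = q_4, so the answer is 1249/200.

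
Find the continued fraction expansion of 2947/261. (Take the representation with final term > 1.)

2947 = 11·261 + 76
261 = 3·76 + 33
76 = 2·33 + 10
33 = 3·10 + 3
10 = 3·3 + 1
3 = 3·1 + 0  (stop)
So 2947/261 = [11; 3, 2, 3, 3, 3].

[11; 3, 2, 3, 3, 3]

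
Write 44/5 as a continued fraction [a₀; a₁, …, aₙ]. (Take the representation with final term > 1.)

[8; 1, 4]

44 = 8*5 + 4
5 = 1*4 + 1
4 = 4*1 + 0  (stop)
So 44/5 = [8; 1, 4].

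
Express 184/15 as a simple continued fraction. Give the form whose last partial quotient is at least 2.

[12; 3, 1, 3]

184 = 12*15 + 4
15 = 3*4 + 3
4 = 1*3 + 1
3 = 3*1 + 0  (stop)
So 184/15 = [12; 3, 1, 3].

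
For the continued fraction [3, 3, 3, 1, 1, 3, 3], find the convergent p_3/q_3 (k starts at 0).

43/13

Using pₖ = aₖpₖ₋₁ + pₖ₋₂, qₖ = aₖqₖ₋₁ + qₖ₋₂ (with p₋₁=1, p₋₂=0, q₋₁=0, q₋₂=1):
  k=0: a=3, p=3, q=1
  k=1: a=3, p=10, q=3
  k=2: a=3, p=33, q=10
  k=3: a=1, p=43, q=13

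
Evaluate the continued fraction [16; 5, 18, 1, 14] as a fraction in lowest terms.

Fold from the inside: start with 14/1.
  1 + 1/14 = 15/14
  18 + 14/15 = 284/15
  5 + 15/284 = 1435/284
  16 + 284/1435 = 23244/1435

23244/1435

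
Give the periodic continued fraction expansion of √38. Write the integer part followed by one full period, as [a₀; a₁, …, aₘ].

[6; 6, 12]

a₀ = ⌊√38⌋ = 6.
With m₀=0, d₀=1 and mₖ₊₁ = dₖaₖ − mₖ, dₖ₊₁ = (n − mₖ₊₁²)/dₖ, aₖ₊₁ = ⌊(a₀+mₖ₊₁)/dₖ₊₁⌋:
  k=1: m=6, d=2, a=6
  k=2: m=6, d=1, a=12
d=1 and a=2a₀=12 at k=2, so the next step gives (m, d) = (6, 2) again — its k=1 value — and the period has length 2.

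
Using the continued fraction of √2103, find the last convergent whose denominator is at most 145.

4861/106

√2103 = [45; 1, 6, 15, 6, 1, 90, …] (period length 6).
Convergents:
  p_0/q_0 = 45/1
  p_1/q_1 = 46/1
  p_2/q_2 = 321/7
  p_3/q_3 = 4861/106
  p_4/q_4 = 29487/643
q_3 = 106 ≤ 145 < 643 = q_4, so the answer is 4861/106.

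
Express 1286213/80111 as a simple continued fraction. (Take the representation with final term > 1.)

1286213 = 16×80111 + 4437
80111 = 18×4437 + 245
4437 = 18×245 + 27
245 = 9×27 + 2
27 = 13×2 + 1
2 = 2×1 + 0  (stop)
So 1286213/80111 = [16; 18, 18, 9, 13, 2].

[16; 18, 18, 9, 13, 2]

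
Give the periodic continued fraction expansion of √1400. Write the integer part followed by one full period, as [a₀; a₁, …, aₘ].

[37; 2, 2, 2, 74]

a₀ = ⌊√1400⌋ = 37.
With m₀=0, d₀=1 and mₖ₊₁ = dₖaₖ − mₖ, dₖ₊₁ = (n − mₖ₊₁²)/dₖ, aₖ₊₁ = ⌊(a₀+mₖ₊₁)/dₖ₊₁⌋:
  k=1: m=37, d=31, a=2
  k=2: m=25, d=25, a=2
  k=3: m=25, d=31, a=2
  k=4: m=37, d=1, a=74
d=1 and a=2a₀=74 at k=4, so the next step gives (m, d) = (37, 31) again — its k=1 value — and the period has length 4.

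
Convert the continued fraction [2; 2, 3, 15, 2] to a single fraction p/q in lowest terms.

537/221

Using pₖ = aₖpₖ₋₁ + pₖ₋₂ and qₖ = aₖqₖ₋₁ + qₖ₋₂:
  k=0: a=2, p=2, q=1
  k=1: a=2, p=5, q=2
  k=2: a=3, p=17, q=7
  k=3: a=15, p=260, q=107
  k=4: a=2, p=537, q=221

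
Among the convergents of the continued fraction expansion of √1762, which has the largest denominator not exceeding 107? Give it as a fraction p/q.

1763/42

√1762 = [41; 1, 40, 1, 82, …] (period length 4).
Convergents:
  p_0/q_0 = 41/1
  p_1/q_1 = 42/1
  p_2/q_2 = 1721/41
  p_3/q_3 = 1763/42
  p_4/q_4 = 146287/3485
q_3 = 42 ≤ 107 < 3485 = q_4, so the answer is 1763/42.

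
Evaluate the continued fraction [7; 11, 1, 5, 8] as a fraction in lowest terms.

Fold from the inside: start with 8/1.
  5 + 1/8 = 41/8
  1 + 8/41 = 49/41
  11 + 41/49 = 580/49
  7 + 49/580 = 4109/580

4109/580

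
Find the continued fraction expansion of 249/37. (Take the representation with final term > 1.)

249 = 6*37 + 27
37 = 1*27 + 10
27 = 2*10 + 7
10 = 1*7 + 3
7 = 2*3 + 1
3 = 3*1 + 0  (stop)
So 249/37 = [6; 1, 2, 1, 2, 3].

[6; 1, 2, 1, 2, 3]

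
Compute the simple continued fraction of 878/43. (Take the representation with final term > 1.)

878 = 20·43 + 18
43 = 2·18 + 7
18 = 2·7 + 4
7 = 1·4 + 3
4 = 1·3 + 1
3 = 3·1 + 0  (stop)
So 878/43 = [20; 2, 2, 1, 1, 3].

[20; 2, 2, 1, 1, 3]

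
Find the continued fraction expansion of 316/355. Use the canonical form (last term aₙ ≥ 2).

[0; 1, 8, 9, 1, 3]

316 = 0·355 + 316
355 = 1·316 + 39
316 = 8·39 + 4
39 = 9·4 + 3
4 = 1·3 + 1
3 = 3·1 + 0  (stop)
So 316/355 = [0; 1, 8, 9, 1, 3].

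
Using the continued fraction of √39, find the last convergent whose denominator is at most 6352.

15294/2449

√39 = [6; 4, 12, …] (period length 2).
Convergents:
  p_0/q_0 = 6/1
  p_1/q_1 = 25/4
  p_2/q_2 = 306/49
  p_3/q_3 = 1249/200
  p_4/q_4 = 15294/2449
  p_5/q_5 = 62425/9996
q_4 = 2449 ≤ 6352 < 9996 = q_5, so the answer is 15294/2449.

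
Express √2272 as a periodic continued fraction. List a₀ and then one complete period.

[47; 1, 1, 1, 94]

a₀ = ⌊√2272⌋ = 47.
With m₀=0, d₀=1 and mₖ₊₁ = dₖaₖ − mₖ, dₖ₊₁ = (n − mₖ₊₁²)/dₖ, aₖ₊₁ = ⌊(a₀+mₖ₊₁)/dₖ₊₁⌋:
  k=1: m=47, d=63, a=1
  k=2: m=16, d=32, a=1
  k=3: m=16, d=63, a=1
  k=4: m=47, d=1, a=94
d=1 and a=2a₀=94 at k=4, so the next step gives (m, d) = (47, 63) again — its k=1 value — and the period has length 4.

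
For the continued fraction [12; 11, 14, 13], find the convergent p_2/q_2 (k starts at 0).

Using pₖ = aₖpₖ₋₁ + pₖ₋₂, qₖ = aₖqₖ₋₁ + qₖ₋₂ (with p₋₁=1, p₋₂=0, q₋₁=0, q₋₂=1):
  k=0: a=12, p=12, q=1
  k=1: a=11, p=133, q=11
  k=2: a=14, p=1874, q=155

1874/155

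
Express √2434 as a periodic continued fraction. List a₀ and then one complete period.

a₀ = ⌊√2434⌋ = 49.
With m₀=0, d₀=1 and mₖ₊₁ = dₖaₖ − mₖ, dₖ₊₁ = (n − mₖ₊₁²)/dₖ, aₖ₊₁ = ⌊(a₀+mₖ₊₁)/dₖ₊₁⌋:
  k=1: m=49, d=33, a=2
  k=2: m=17, d=65, a=1
  k=3: m=48, d=2, a=48
  k=4: m=48, d=65, a=1
  k=5: m=17, d=33, a=2
  k=6: m=49, d=1, a=98
d=1 and a=2a₀=98 at k=6, so the next step gives (m, d) = (49, 33) again — its k=1 value — and the period has length 6.

[49; 2, 1, 48, 1, 2, 98]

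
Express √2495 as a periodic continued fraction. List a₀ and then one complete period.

[49; 1, 18, 1, 98]

a₀ = ⌊√2495⌋ = 49.
With m₀=0, d₀=1 and mₖ₊₁ = dₖaₖ − mₖ, dₖ₊₁ = (n − mₖ₊₁²)/dₖ, aₖ₊₁ = ⌊(a₀+mₖ₊₁)/dₖ₊₁⌋:
  k=1: m=49, d=94, a=1
  k=2: m=45, d=5, a=18
  k=3: m=45, d=94, a=1
  k=4: m=49, d=1, a=98
d=1 and a=2a₀=98 at k=4, so the next step gives (m, d) = (49, 94) again — its k=1 value — and the period has length 4.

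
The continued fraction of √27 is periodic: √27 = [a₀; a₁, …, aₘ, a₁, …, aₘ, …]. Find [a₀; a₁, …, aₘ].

[5; 5, 10]

a₀ = ⌊√27⌋ = 5.
With m₀=0, d₀=1 and mₖ₊₁ = dₖaₖ − mₖ, dₖ₊₁ = (n − mₖ₊₁²)/dₖ, aₖ₊₁ = ⌊(a₀+mₖ₊₁)/dₖ₊₁⌋:
  k=1: m=5, d=2, a=5
  k=2: m=5, d=1, a=10
d=1 and a=2a₀=10 at k=2, so the next step gives (m, d) = (5, 2) again — its k=1 value — and the period has length 2.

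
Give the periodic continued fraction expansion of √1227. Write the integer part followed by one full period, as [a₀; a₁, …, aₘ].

a₀ = ⌊√1227⌋ = 35.

[35; 35, 70]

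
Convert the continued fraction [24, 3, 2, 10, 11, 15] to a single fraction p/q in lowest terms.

Using pₖ = aₖpₖ₋₁ + pₖ₋₂ and qₖ = aₖqₖ₋₁ + qₖ₋₂:
  k=0: a=24, p=24, q=1
  k=1: a=3, p=73, q=3
  k=2: a=2, p=170, q=7
  k=3: a=10, p=1773, q=73
  k=4: a=11, p=19673, q=810
  k=5: a=15, p=296868, q=12223

296868/12223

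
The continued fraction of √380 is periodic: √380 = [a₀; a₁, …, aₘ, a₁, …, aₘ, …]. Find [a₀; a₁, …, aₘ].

[19; 2, 38]

a₀ = ⌊√380⌋ = 19.
With m₀=0, d₀=1 and mₖ₊₁ = dₖaₖ − mₖ, dₖ₊₁ = (n − mₖ₊₁²)/dₖ, aₖ₊₁ = ⌊(a₀+mₖ₊₁)/dₖ₊₁⌋:
  k=1: m=19, d=19, a=2
  k=2: m=19, d=1, a=38
d=1 and a=2a₀=38 at k=2, so the next step gives (m, d) = (19, 19) again — its k=1 value — and the period has length 2.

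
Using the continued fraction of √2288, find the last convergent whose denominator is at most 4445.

164737/3444

√2288 = [47; 1, 4, 1, 94, …] (period length 4).
Convergents:
  p_0/q_0 = 47/1
  p_1/q_1 = 48/1
  p_2/q_2 = 239/5
  p_3/q_3 = 287/6
  p_4/q_4 = 27217/569
  p_5/q_5 = 27504/575
  p_6/q_6 = 137233/2869
  p_7/q_7 = 164737/3444
  p_8/q_8 = 15622511/326605
q_7 = 3444 ≤ 4445 < 326605 = q_8, so the answer is 164737/3444.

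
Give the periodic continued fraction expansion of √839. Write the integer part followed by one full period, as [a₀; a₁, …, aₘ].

a₀ = ⌊√839⌋ = 28.
With m₀=0, d₀=1 and mₖ₊₁ = dₖaₖ − mₖ, dₖ₊₁ = (n − mₖ₊₁²)/dₖ, aₖ₊₁ = ⌊(a₀+mₖ₊₁)/dₖ₊₁⌋:
  k=1: m=28, d=55, a=1
  k=2: m=27, d=2, a=27
  k=3: m=27, d=55, a=1
  k=4: m=28, d=1, a=56
d=1 and a=2a₀=56 at k=4, so the next step gives (m, d) = (28, 55) again — its k=1 value — and the period has length 4.

[28; 1, 27, 1, 56]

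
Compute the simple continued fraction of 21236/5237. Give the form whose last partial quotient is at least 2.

21236 = 4·5237 + 288
5237 = 18·288 + 53
288 = 5·53 + 23
53 = 2·23 + 7
23 = 3·7 + 2
7 = 3·2 + 1
2 = 2·1 + 0  (stop)
So 21236/5237 = [4; 18, 5, 2, 3, 3, 2].

[4; 18, 5, 2, 3, 3, 2]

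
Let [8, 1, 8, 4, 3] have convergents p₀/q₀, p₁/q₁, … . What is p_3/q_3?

Using pₖ = aₖpₖ₋₁ + pₖ₋₂, qₖ = aₖqₖ₋₁ + qₖ₋₂ (with p₋₁=1, p₋₂=0, q₋₁=0, q₋₂=1):
  k=0: a=8, p=8, q=1
  k=1: a=1, p=9, q=1
  k=2: a=8, p=80, q=9
  k=3: a=4, p=329, q=37

329/37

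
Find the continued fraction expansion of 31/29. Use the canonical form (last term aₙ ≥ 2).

[1; 14, 2]

31 = 1*29 + 2
29 = 14*2 + 1
2 = 2*1 + 0  (stop)
So 31/29 = [1; 14, 2].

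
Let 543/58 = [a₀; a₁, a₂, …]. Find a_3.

543 = 9·58 + 21   →  a_0 = 9
58 = 2·21 + 16   →  a_1 = 2
21 = 1·16 + 5   →  a_2 = 1
16 = 3·5 + 1   →  a_3 = 3

3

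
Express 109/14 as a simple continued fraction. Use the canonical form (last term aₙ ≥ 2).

109 = 7·14 + 11
14 = 1·11 + 3
11 = 3·3 + 2
3 = 1·2 + 1
2 = 2·1 + 0  (stop)
So 109/14 = [7; 1, 3, 1, 2].

[7; 1, 3, 1, 2]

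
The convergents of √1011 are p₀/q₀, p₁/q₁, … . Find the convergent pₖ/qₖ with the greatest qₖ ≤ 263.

6709/211

√1011 = [31; 1, 3, 1, 9, 1, 3, 1, 62, …] (period length 8).
Convergents:
  p_0/q_0 = 31/1
  p_1/q_1 = 32/1
  p_2/q_2 = 127/4
  p_3/q_3 = 159/5
  p_4/q_4 = 1558/49
  p_5/q_5 = 1717/54
  p_6/q_6 = 6709/211
  p_7/q_7 = 8426/265
q_6 = 211 ≤ 263 < 265 = q_7, so the answer is 6709/211.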